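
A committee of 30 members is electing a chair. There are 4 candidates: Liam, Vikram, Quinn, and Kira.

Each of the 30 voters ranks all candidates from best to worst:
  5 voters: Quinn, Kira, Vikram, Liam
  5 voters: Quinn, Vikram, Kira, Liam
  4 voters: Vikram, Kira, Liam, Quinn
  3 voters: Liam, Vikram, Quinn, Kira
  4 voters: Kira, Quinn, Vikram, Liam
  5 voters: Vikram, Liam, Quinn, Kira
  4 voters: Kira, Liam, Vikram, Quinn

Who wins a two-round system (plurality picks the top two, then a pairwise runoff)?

Round 1 first-place votes: Liam 3, Vikram 9, Quinn 10, Kira 8. Quinn and Vikram advance.
Runoff: Quinn is ranked above Vikram on 14 ballots, Vikram above Quinn on 16.

Vikram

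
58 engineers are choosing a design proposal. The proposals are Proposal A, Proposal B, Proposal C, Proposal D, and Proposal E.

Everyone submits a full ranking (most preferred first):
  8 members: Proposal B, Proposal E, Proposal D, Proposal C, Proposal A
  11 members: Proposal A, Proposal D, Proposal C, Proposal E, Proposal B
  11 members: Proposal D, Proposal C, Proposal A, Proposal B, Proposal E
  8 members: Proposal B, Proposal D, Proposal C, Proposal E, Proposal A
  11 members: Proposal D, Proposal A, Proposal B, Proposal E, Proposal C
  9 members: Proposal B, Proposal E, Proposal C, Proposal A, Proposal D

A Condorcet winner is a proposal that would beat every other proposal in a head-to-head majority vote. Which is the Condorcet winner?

Proposal D vs Proposal A: 38–20
Proposal D vs Proposal B: 33–25
Proposal D vs Proposal C: 49–9
Proposal D vs Proposal E: 41–17
Proposal D beats every other proposal.

Proposal D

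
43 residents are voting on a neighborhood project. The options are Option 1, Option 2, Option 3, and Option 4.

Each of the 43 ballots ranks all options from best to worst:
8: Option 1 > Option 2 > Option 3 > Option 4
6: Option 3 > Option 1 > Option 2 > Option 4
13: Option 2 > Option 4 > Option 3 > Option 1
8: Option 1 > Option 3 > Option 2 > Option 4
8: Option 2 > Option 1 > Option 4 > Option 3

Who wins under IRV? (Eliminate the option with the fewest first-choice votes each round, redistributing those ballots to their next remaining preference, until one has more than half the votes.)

Round 1: Option 1 16, Option 2 21, Option 3 6, Option 4 0. Option 4 eliminated.
Round 2: Option 1 16, Option 2 21, Option 3 6. Option 3 eliminated.
Round 3: Option 1 22, Option 2 21. Option 1 has a majority (≥22).

Option 1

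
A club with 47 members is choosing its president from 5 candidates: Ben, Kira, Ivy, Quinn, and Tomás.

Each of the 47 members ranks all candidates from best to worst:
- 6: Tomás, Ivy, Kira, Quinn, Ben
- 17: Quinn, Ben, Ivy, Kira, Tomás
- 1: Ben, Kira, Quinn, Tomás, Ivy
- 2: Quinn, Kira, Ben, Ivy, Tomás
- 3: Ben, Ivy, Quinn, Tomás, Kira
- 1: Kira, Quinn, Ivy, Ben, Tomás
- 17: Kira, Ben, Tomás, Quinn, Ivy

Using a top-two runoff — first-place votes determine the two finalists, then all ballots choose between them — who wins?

Kira

Round 1 first-place votes: Ben 4, Kira 18, Ivy 0, Quinn 19, Tomás 6. Quinn and Kira advance.
Runoff: Quinn is ranked above Kira on 22 ballots, Kira above Quinn on 25.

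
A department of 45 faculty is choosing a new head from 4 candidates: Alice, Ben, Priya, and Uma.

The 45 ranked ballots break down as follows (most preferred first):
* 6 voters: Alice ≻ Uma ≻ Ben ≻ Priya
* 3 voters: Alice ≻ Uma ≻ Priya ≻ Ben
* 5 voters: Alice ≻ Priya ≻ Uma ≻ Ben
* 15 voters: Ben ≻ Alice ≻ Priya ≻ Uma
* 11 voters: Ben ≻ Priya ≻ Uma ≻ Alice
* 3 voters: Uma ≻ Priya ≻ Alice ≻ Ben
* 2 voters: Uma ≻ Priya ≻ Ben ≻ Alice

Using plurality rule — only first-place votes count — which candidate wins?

First-place votes: Alice 14, Ben 26, Priya 0, Uma 5.

Ben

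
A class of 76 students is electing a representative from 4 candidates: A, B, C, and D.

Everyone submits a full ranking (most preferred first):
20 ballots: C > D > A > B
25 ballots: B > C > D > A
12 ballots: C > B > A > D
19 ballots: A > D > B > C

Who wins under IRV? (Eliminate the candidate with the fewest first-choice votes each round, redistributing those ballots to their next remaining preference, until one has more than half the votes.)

Round 1: A 19, B 25, C 32, D 0. D eliminated.
Round 2: A 19, B 25, C 32. A eliminated.
Round 3: B 44, C 32. B has a majority (≥39).

B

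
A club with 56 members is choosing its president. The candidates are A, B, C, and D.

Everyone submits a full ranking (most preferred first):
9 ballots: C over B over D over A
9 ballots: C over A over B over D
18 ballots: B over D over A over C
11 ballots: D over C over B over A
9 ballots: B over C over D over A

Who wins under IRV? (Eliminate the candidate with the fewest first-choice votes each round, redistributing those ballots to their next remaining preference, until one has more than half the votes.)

Round 1: A 0, B 27, C 18, D 11. A eliminated.
Round 2: B 27, C 18, D 11. D eliminated.
Round 3: B 27, C 29. C has a majority (≥29).

C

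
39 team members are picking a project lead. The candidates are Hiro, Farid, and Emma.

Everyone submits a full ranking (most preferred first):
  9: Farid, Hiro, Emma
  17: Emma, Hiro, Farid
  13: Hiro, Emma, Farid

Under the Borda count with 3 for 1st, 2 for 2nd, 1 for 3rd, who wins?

Hiro: 9×2 + 17×2 + 13×3 = 91
Farid: 9×3 + 17×1 + 13×1 = 57
Emma: 9×1 + 17×3 + 13×2 = 86

Hiro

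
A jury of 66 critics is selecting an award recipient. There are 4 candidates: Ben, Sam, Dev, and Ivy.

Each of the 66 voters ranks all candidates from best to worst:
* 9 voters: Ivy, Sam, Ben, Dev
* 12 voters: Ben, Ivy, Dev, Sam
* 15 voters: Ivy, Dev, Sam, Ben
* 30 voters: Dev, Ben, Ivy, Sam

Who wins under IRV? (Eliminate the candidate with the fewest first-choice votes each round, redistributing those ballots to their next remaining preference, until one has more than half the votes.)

Round 1: Ben 12, Sam 0, Dev 30, Ivy 24. Sam eliminated.
Round 2: Ben 12, Dev 30, Ivy 24. Ben eliminated.
Round 3: Dev 30, Ivy 36. Ivy has a majority (≥34).

Ivy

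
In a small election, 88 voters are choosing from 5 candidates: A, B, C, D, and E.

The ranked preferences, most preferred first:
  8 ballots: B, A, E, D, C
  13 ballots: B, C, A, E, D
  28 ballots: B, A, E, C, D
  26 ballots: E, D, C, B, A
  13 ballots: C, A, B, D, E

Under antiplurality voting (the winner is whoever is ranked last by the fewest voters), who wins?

Last-place votes: A 26, B 0, C 8, D 41, E 13.

B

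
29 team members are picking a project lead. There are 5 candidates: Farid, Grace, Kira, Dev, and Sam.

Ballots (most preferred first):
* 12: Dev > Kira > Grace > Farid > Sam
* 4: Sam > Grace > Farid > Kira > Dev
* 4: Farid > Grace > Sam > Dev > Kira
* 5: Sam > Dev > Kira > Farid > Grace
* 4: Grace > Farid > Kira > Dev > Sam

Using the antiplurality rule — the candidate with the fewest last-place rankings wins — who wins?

Last-place votes: Farid 0, Grace 5, Kira 4, Dev 4, Sam 16.

Farid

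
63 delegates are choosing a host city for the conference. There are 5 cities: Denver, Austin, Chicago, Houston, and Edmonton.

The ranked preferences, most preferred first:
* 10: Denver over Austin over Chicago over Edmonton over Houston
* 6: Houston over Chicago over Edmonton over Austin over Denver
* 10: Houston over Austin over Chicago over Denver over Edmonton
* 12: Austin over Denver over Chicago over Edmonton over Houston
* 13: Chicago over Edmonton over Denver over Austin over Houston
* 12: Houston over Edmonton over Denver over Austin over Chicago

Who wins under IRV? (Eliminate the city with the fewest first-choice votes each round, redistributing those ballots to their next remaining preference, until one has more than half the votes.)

Austin

Round 1: Denver 10, Austin 12, Chicago 13, Houston 28, Edmonton 0. Edmonton eliminated.
Round 2: Denver 10, Austin 12, Chicago 13, Houston 28. Denver eliminated.
Round 3: Austin 22, Chicago 13, Houston 28. Chicago eliminated.
Round 4: Austin 35, Houston 28. Austin has a majority (≥32).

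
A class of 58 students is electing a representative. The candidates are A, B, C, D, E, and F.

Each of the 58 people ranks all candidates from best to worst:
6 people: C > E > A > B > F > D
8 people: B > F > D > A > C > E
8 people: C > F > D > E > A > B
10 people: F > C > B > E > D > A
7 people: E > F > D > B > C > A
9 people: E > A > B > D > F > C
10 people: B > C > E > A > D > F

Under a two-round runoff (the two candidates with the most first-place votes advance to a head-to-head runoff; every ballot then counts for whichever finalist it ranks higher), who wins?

Round 1 first-place votes: A 0, B 18, C 14, D 0, E 16, F 10. B and E advance.
Runoff: B is ranked above E on 28 ballots, E above B on 30.

E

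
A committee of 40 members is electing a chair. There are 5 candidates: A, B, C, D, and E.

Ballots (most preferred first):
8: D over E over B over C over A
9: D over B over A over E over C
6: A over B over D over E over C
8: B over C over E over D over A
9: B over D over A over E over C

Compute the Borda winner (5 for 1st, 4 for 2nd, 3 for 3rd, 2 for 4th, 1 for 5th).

B

A: 8×1 + 9×3 + 6×5 + 8×1 + 9×3 = 100
B: 8×3 + 9×4 + 6×4 + 8×5 + 9×5 = 169
C: 8×2 + 9×1 + 6×1 + 8×4 + 9×1 = 72
D: 8×5 + 9×5 + 6×3 + 8×2 + 9×4 = 155
E: 8×4 + 9×2 + 6×2 + 8×3 + 9×2 = 104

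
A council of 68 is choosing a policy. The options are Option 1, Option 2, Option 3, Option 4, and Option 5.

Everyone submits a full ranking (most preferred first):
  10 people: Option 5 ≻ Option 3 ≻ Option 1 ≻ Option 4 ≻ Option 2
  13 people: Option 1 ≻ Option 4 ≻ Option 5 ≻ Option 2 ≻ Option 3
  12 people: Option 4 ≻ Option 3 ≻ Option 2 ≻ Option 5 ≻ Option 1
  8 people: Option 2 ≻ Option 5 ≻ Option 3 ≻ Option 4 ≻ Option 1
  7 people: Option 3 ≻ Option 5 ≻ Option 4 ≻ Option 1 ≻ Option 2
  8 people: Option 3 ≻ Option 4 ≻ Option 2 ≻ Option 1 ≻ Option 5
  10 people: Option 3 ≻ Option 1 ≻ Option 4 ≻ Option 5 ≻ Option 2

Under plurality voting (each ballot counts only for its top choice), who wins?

Option 3

First-place votes: Option 1 13, Option 2 8, Option 3 25, Option 4 12, Option 5 10.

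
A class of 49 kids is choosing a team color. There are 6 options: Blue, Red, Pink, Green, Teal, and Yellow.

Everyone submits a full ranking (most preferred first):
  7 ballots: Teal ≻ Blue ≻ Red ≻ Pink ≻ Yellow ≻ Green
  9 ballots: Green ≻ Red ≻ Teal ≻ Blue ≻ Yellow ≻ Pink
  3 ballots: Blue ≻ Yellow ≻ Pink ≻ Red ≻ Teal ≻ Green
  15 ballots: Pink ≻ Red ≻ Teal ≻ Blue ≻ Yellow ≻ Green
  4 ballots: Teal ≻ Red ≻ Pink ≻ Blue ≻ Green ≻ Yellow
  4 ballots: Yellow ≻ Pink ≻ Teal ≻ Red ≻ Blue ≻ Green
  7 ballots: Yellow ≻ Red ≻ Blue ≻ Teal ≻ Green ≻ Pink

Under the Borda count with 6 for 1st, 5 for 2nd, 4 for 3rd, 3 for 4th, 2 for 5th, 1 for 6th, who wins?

Red

Blue: 7×5 + 9×3 + 3×6 + 15×3 + 4×3 + 4×2 + 7×4 = 173
Red: 7×4 + 9×5 + 3×3 + 15×5 + 4×5 + 4×3 + 7×5 = 224
Pink: 7×3 + 9×1 + 3×4 + 15×6 + 4×4 + 4×5 + 7×1 = 175
Green: 7×1 + 9×6 + 3×1 + 15×1 + 4×2 + 4×1 + 7×2 = 105
Teal: 7×6 + 9×4 + 3×2 + 15×4 + 4×6 + 4×4 + 7×3 = 205
Yellow: 7×2 + 9×2 + 3×5 + 15×2 + 4×1 + 4×6 + 7×6 = 147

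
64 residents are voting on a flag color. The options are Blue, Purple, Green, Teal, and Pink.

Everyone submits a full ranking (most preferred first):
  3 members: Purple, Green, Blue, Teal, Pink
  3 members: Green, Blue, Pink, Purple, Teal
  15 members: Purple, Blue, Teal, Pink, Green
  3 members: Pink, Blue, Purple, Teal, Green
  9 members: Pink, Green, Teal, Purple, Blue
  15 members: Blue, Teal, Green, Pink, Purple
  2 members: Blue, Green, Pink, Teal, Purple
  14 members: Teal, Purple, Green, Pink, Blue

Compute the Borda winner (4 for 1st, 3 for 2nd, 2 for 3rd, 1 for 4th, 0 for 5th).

Teal

Blue: 3×2 + 3×3 + 15×3 + 3×3 + 9×0 + 15×4 + 2×4 + 14×0 = 137
Purple: 3×4 + 3×1 + 15×4 + 3×2 + 9×1 + 15×0 + 2×0 + 14×3 = 132
Green: 3×3 + 3×4 + 15×0 + 3×0 + 9×3 + 15×2 + 2×3 + 14×2 = 112
Teal: 3×1 + 3×0 + 15×2 + 3×1 + 9×2 + 15×3 + 2×1 + 14×4 = 157
Pink: 3×0 + 3×2 + 15×1 + 3×4 + 9×4 + 15×1 + 2×2 + 14×1 = 102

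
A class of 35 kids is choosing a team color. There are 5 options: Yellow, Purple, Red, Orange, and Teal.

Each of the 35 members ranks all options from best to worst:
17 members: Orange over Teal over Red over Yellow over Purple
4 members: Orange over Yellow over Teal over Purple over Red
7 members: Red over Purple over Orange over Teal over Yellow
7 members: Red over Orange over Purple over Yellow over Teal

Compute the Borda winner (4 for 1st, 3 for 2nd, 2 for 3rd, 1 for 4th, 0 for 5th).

Yellow: 17×1 + 4×3 + 7×0 + 7×1 = 36
Purple: 17×0 + 4×1 + 7×3 + 7×2 = 39
Red: 17×2 + 4×0 + 7×4 + 7×4 = 90
Orange: 17×4 + 4×4 + 7×2 + 7×3 = 119
Teal: 17×3 + 4×2 + 7×1 + 7×0 = 66

Orange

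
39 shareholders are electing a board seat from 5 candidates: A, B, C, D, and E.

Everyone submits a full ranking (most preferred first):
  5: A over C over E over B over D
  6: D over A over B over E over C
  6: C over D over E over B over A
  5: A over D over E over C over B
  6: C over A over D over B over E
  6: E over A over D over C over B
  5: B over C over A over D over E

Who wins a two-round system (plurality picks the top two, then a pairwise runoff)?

Round 1 first-place votes: A 10, B 5, C 12, D 6, E 6. C and A advance.
Runoff: C is ranked above A on 17 ballots, A above C on 22.

A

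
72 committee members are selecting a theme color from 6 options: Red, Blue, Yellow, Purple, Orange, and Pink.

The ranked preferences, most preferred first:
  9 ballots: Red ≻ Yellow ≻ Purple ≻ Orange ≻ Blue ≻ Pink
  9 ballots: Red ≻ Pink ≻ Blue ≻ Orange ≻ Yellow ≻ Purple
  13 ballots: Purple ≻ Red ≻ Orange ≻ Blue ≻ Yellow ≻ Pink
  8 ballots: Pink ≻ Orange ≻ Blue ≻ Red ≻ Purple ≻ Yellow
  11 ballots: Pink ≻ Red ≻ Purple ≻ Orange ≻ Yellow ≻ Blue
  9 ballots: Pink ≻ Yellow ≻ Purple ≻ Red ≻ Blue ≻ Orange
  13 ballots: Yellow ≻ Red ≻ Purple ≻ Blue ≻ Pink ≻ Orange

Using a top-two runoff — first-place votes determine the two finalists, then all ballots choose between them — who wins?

Round 1 first-place votes: Red 18, Blue 0, Yellow 13, Purple 13, Orange 0, Pink 28. Pink and Red advance.
Runoff: Pink is ranked above Red on 28 ballots, Red above Pink on 44.

Red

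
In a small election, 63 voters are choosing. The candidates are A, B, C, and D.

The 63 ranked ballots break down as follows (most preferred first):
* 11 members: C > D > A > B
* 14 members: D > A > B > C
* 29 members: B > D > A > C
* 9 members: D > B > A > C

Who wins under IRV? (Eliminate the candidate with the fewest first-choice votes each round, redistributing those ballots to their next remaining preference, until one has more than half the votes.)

D

Round 1: A 0, B 29, C 11, D 23. A eliminated.
Round 2: B 29, C 11, D 23. C eliminated.
Round 3: B 29, D 34. D has a majority (≥32).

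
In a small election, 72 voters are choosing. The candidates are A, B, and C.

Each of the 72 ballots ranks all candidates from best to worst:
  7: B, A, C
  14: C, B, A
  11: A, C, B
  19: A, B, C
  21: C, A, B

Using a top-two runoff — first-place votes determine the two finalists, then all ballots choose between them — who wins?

A

Round 1 first-place votes: A 30, B 7, C 35. C and A advance.
Runoff: C is ranked above A on 35 ballots, A above C on 37.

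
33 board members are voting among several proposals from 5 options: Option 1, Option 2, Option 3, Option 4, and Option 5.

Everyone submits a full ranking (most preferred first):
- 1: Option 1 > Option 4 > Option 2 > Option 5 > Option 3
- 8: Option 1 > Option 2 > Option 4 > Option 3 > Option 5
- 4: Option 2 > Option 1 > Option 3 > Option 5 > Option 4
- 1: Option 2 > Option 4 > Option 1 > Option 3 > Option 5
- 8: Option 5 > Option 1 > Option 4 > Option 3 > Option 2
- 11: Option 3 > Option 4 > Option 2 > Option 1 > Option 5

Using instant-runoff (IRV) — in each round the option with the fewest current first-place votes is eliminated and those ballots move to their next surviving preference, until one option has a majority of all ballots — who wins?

Round 1: Option 1 9, Option 2 5, Option 3 11, Option 4 0, Option 5 8. Option 4 eliminated.
Round 2: Option 1 9, Option 2 5, Option 3 11, Option 5 8. Option 2 eliminated.
Round 3: Option 1 14, Option 3 11, Option 5 8. Option 5 eliminated.
Round 4: Option 1 22, Option 3 11. Option 1 has a majority (≥17).

Option 1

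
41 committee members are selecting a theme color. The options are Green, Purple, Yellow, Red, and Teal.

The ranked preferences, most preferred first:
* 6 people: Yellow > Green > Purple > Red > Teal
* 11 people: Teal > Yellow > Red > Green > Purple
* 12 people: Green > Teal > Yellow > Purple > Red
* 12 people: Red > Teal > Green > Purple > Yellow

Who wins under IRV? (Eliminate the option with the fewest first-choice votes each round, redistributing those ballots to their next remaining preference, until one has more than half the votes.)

Round 1: Green 12, Purple 0, Yellow 6, Red 12, Teal 11. Purple eliminated.
Round 2: Green 12, Yellow 6, Red 12, Teal 11. Yellow eliminated.
Round 3: Green 18, Red 12, Teal 11. Teal eliminated.
Round 4: Green 18, Red 23. Red has a majority (≥21).

Red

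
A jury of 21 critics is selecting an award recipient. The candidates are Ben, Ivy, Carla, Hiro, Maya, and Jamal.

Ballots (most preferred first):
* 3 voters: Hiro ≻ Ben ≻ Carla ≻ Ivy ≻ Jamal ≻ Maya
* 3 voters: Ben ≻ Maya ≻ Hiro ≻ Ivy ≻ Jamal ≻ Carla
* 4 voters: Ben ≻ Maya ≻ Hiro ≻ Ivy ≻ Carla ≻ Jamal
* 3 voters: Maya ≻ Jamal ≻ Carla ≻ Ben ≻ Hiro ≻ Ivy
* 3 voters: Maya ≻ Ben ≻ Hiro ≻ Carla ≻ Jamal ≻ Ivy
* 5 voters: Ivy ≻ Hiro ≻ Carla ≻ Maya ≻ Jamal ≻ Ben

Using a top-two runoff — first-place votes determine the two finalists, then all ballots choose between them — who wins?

Round 1 first-place votes: Ben 7, Ivy 5, Carla 0, Hiro 3, Maya 6, Jamal 0. Ben and Maya advance.
Runoff: Ben is ranked above Maya on 10 ballots, Maya above Ben on 11.

Maya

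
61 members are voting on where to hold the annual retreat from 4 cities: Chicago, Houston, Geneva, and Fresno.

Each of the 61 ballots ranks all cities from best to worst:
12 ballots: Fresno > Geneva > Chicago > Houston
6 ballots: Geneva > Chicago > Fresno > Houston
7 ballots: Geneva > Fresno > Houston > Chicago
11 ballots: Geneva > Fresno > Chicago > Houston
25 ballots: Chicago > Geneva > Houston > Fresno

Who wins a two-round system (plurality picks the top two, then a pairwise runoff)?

Round 1 first-place votes: Chicago 25, Houston 0, Geneva 24, Fresno 12. Chicago and Geneva advance.
Runoff: Chicago is ranked above Geneva on 25 ballots, Geneva above Chicago on 36.

Geneva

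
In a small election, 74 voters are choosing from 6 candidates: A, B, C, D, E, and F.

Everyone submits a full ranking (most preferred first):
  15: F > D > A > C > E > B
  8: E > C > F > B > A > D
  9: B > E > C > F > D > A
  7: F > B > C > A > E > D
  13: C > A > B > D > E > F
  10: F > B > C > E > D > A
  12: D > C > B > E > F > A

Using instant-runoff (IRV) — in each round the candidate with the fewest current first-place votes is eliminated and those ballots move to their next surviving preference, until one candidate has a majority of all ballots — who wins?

Round 1: A 0, B 9, C 13, D 12, E 8, F 32. A eliminated.
Round 2: B 9, C 13, D 12, E 8, F 32. E eliminated.
Round 3: B 9, C 21, D 12, F 32. B eliminated.
Round 4: C 30, D 12, F 32. D eliminated.
Round 5: C 42, F 32. C has a majority (≥38).

C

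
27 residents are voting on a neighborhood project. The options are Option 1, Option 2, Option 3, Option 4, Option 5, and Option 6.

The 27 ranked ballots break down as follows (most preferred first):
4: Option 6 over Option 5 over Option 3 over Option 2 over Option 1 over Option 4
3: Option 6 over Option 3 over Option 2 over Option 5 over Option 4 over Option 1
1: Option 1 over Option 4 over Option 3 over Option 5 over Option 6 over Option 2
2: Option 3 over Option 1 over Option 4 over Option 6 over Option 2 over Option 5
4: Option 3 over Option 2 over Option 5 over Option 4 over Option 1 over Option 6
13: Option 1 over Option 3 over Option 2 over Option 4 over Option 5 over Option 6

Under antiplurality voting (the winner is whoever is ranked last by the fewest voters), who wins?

Option 3

Last-place votes: Option 1 3, Option 2 1, Option 3 0, Option 4 4, Option 5 2, Option 6 17.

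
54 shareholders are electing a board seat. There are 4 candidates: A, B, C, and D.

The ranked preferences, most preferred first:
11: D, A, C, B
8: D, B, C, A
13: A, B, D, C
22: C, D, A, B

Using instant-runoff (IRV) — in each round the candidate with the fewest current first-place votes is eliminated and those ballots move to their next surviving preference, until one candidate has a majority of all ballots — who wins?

Round 1: A 13, B 0, C 22, D 19. B eliminated.
Round 2: A 13, C 22, D 19. A eliminated.
Round 3: C 22, D 32. D has a majority (≥28).

D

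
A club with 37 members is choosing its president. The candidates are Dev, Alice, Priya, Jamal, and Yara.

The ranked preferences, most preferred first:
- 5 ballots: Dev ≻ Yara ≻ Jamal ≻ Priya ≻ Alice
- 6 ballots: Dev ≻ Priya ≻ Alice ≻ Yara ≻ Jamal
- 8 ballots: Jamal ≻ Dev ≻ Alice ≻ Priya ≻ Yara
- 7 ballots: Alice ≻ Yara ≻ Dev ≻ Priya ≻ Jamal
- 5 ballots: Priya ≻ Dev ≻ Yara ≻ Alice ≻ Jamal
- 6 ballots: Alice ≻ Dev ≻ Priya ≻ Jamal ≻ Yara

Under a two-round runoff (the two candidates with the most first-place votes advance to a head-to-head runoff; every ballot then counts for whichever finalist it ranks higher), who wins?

Round 1 first-place votes: Dev 11, Alice 13, Priya 5, Jamal 8, Yara 0. Alice and Dev advance.
Runoff: Alice is ranked above Dev on 13 ballots, Dev above Alice on 24.

Dev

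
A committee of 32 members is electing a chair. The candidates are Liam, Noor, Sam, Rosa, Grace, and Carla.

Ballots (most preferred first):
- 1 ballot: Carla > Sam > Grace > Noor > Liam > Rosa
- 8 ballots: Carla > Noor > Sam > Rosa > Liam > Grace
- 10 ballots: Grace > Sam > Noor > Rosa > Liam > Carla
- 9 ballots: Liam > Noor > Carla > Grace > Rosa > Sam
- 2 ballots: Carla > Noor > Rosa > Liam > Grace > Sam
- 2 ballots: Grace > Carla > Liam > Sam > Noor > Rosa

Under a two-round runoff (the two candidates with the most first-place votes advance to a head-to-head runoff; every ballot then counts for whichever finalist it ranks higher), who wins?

Carla

Round 1 first-place votes: Liam 9, Noor 0, Sam 0, Rosa 0, Grace 12, Carla 11. Grace and Carla advance.
Runoff: Grace is ranked above Carla on 12 ballots, Carla above Grace on 20.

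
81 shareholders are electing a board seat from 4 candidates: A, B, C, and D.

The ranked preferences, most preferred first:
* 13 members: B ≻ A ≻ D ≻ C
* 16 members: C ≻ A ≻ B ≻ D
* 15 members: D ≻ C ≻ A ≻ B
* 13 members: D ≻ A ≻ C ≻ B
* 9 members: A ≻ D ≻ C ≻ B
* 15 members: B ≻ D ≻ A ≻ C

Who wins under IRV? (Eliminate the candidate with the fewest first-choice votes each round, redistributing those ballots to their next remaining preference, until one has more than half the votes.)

Round 1: A 9, B 28, C 16, D 28. A eliminated.
Round 2: B 28, C 16, D 37. C eliminated.
Round 3: B 44, D 37. B has a majority (≥41).

B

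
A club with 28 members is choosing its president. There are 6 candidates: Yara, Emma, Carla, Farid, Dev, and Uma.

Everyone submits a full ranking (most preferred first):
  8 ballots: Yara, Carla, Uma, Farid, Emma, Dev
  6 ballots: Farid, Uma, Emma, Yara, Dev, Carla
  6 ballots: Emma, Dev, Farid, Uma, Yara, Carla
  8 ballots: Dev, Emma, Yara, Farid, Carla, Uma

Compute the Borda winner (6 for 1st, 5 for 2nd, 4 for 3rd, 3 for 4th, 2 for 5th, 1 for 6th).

Yara: 8×6 + 6×3 + 6×2 + 8×4 = 110
Emma: 8×2 + 6×4 + 6×6 + 8×5 = 116
Carla: 8×5 + 6×1 + 6×1 + 8×2 = 68
Farid: 8×3 + 6×6 + 6×4 + 8×3 = 108
Dev: 8×1 + 6×2 + 6×5 + 8×6 = 98
Uma: 8×4 + 6×5 + 6×3 + 8×1 = 88

Emma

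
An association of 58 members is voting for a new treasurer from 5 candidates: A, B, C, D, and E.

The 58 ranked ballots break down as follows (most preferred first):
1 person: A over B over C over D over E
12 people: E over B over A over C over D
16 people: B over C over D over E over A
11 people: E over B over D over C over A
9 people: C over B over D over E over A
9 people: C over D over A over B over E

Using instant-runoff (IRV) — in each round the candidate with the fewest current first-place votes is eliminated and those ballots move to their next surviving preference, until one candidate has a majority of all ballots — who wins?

C

Round 1: A 1, B 16, C 18, D 0, E 23. D eliminated.
Round 2: A 1, B 16, C 18, E 23. A eliminated.
Round 3: B 17, C 18, E 23. B eliminated.
Round 4: C 35, E 23. C has a majority (≥30).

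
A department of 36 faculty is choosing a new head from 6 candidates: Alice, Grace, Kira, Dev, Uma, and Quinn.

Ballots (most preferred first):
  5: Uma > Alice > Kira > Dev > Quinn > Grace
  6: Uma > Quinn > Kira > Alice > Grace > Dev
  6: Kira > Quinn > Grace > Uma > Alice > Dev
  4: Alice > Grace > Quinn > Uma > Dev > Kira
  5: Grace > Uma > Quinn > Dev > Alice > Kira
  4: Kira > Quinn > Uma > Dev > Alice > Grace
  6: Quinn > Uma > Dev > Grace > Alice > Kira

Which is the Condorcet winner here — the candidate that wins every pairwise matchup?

Quinn vs Alice: 27–9
Quinn vs Grace: 27–9
Quinn vs Kira: 21–15
Quinn vs Dev: 31–5
Quinn vs Uma: 20–16
Quinn beats every other candidate.

Quinn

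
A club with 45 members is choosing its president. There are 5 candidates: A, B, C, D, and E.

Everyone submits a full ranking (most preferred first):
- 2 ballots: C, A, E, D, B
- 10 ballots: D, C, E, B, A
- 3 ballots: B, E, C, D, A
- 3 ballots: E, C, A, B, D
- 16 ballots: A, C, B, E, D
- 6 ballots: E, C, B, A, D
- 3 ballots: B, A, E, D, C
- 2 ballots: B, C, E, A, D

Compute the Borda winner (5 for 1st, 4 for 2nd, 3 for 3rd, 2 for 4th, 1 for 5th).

C

A: 2×4 + 10×1 + 3×1 + 3×3 + 16×5 + 6×2 + 3×4 + 2×2 = 138
B: 2×1 + 10×2 + 3×5 + 3×2 + 16×3 + 6×3 + 3×5 + 2×5 = 134
C: 2×5 + 10×4 + 3×3 + 3×4 + 16×4 + 6×4 + 3×1 + 2×4 = 170
D: 2×2 + 10×5 + 3×2 + 3×1 + 16×1 + 6×1 + 3×2 + 2×1 = 93
E: 2×3 + 10×3 + 3×4 + 3×5 + 16×2 + 6×5 + 3×3 + 2×3 = 140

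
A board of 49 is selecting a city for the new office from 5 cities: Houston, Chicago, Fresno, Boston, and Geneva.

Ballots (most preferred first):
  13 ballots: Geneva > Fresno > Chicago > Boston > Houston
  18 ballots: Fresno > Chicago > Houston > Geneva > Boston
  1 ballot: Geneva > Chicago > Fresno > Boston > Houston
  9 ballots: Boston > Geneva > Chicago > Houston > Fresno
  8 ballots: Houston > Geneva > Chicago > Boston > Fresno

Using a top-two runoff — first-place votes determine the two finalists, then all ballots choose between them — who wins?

Geneva

Round 1 first-place votes: Houston 8, Chicago 0, Fresno 18, Boston 9, Geneva 14. Fresno and Geneva advance.
Runoff: Fresno is ranked above Geneva on 18 ballots, Geneva above Fresno on 31.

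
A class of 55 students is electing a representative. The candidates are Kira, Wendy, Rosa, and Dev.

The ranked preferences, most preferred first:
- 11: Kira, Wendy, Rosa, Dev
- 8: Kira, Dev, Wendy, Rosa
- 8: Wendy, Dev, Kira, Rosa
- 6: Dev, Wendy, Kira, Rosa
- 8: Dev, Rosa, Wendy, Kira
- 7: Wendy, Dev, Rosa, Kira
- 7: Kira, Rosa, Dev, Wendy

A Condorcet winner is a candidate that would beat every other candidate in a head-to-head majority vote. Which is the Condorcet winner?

Dev

Dev vs Kira: 29–26
Dev vs Wendy: 29–26
Dev vs Rosa: 37–18
Dev beats every other candidate.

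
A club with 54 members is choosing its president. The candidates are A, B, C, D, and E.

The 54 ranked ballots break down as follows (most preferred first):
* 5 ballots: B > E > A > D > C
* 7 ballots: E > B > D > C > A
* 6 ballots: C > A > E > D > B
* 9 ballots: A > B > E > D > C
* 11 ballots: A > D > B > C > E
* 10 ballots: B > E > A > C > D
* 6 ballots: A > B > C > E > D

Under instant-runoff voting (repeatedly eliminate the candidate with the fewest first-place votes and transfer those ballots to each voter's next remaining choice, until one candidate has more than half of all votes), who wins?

A

Round 1: A 26, B 15, C 6, D 0, E 7. D eliminated.
Round 2: A 26, B 15, C 6, E 7. C eliminated.
Round 3: A 32, B 15, E 7. A has a majority (≥28).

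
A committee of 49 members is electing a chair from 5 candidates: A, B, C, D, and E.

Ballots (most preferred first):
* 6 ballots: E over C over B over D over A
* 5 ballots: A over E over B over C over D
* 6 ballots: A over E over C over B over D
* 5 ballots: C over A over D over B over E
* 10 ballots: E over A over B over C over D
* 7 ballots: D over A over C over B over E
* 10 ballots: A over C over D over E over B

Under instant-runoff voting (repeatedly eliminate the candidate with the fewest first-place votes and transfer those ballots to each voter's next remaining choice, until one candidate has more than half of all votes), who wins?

Round 1: A 21, B 0, C 5, D 7, E 16. B eliminated.
Round 2: A 21, C 5, D 7, E 16. C eliminated.
Round 3: A 26, D 7, E 16. A has a majority (≥25).

A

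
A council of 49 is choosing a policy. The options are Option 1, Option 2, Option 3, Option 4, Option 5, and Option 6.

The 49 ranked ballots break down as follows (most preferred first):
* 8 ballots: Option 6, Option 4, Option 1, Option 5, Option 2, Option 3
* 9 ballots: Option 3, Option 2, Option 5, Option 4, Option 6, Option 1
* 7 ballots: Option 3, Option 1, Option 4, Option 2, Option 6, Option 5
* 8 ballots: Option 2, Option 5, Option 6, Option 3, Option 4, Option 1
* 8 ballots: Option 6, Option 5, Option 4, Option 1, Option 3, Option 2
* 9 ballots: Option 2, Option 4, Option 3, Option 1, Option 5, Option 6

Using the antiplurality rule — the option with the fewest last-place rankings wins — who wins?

Option 4

Last-place votes: Option 1 17, Option 2 8, Option 3 8, Option 4 0, Option 5 7, Option 6 9.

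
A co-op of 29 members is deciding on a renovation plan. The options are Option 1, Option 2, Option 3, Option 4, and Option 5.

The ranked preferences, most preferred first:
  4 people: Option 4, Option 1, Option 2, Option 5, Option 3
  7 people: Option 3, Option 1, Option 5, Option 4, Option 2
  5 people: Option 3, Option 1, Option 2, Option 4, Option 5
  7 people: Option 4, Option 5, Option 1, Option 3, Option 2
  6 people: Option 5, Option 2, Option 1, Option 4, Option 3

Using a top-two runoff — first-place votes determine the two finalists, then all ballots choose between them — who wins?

Round 1 first-place votes: Option 1 0, Option 2 0, Option 3 12, Option 4 11, Option 5 6. Option 3 and Option 4 advance.
Runoff: Option 3 is ranked above Option 4 on 12 ballots, Option 4 above Option 3 on 17.

Option 4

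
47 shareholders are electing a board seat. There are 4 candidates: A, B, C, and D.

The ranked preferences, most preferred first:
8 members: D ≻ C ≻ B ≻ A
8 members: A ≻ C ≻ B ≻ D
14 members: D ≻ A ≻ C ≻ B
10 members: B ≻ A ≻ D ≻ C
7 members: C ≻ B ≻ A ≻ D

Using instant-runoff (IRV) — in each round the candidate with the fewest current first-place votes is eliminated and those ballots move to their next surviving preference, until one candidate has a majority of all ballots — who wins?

B

Round 1: A 8, B 10, C 7, D 22. C eliminated.
Round 2: A 8, B 17, D 22. A eliminated.
Round 3: B 25, D 22. B has a majority (≥24).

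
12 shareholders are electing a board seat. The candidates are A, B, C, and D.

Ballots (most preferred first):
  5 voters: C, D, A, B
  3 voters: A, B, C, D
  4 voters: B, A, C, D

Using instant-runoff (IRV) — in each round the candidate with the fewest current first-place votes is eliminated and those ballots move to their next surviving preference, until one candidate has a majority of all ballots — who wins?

B

Round 1: A 3, B 4, C 5, D 0. D eliminated.
Round 2: A 3, B 4, C 5. A eliminated.
Round 3: B 7, C 5. B has a majority (≥7).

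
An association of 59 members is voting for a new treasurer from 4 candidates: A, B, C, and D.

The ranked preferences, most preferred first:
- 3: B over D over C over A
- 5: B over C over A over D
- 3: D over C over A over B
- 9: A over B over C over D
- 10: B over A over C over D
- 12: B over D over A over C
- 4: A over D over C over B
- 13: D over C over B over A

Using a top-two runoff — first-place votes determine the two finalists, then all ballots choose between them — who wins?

Round 1 first-place votes: A 13, B 30, C 0, D 16. B and D advance.
Runoff: B is ranked above D on 39 ballots, D above B on 20.

B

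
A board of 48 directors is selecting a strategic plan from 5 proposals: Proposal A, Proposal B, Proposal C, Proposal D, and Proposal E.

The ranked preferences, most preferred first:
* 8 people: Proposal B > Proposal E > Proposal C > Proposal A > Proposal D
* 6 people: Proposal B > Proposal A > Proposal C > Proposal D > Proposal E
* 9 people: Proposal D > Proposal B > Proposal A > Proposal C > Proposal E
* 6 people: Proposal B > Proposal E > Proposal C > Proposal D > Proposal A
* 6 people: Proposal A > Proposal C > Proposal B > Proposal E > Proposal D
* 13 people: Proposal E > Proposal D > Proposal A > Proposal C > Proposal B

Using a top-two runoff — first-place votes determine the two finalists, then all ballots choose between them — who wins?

Proposal B

Round 1 first-place votes: Proposal A 6, Proposal B 20, Proposal C 0, Proposal D 9, Proposal E 13. Proposal B and Proposal E advance.
Runoff: Proposal B is ranked above Proposal E on 35 ballots, Proposal E above Proposal B on 13.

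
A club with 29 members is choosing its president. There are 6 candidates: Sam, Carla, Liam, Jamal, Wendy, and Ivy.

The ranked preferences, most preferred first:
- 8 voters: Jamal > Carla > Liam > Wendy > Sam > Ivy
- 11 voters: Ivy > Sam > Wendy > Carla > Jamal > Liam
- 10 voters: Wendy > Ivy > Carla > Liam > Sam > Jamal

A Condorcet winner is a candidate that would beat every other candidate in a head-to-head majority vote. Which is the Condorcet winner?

Wendy

Wendy vs Sam: 18–11
Wendy vs Carla: 21–8
Wendy vs Liam: 21–8
Wendy vs Jamal: 21–8
Wendy vs Ivy: 18–11
Wendy beats every other candidate.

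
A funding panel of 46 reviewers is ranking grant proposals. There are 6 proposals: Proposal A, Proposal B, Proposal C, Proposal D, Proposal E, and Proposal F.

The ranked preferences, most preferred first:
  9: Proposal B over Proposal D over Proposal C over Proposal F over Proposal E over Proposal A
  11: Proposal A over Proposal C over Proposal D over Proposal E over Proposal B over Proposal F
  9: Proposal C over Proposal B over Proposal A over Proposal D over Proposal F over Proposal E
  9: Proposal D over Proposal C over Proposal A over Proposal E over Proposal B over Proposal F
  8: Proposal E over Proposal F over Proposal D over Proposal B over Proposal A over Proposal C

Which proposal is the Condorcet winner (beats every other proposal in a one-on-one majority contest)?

Proposal D vs Proposal A: 26–20
Proposal D vs Proposal B: 28–18
Proposal D vs Proposal C: 26–20
Proposal D vs Proposal E: 38–8
Proposal D vs Proposal F: 38–8
Proposal D beats every other proposal.

Proposal D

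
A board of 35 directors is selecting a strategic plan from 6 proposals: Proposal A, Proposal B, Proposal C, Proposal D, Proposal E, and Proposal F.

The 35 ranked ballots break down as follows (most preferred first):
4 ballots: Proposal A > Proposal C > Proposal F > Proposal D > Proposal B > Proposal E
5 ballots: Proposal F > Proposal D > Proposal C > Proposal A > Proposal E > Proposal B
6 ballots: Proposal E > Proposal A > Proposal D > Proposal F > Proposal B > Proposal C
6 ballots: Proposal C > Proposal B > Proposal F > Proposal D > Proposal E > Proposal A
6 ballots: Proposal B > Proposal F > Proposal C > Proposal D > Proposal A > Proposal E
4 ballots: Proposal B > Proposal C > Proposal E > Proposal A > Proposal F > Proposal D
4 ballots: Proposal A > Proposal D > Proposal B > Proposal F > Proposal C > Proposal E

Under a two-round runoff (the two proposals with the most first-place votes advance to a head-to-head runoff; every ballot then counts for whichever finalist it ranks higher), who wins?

Round 1 first-place votes: Proposal A 8, Proposal B 10, Proposal C 6, Proposal D 0, Proposal E 6, Proposal F 5. Proposal B and Proposal A advance.
Runoff: Proposal B is ranked above Proposal A on 16 ballots, Proposal A above Proposal B on 19.

Proposal A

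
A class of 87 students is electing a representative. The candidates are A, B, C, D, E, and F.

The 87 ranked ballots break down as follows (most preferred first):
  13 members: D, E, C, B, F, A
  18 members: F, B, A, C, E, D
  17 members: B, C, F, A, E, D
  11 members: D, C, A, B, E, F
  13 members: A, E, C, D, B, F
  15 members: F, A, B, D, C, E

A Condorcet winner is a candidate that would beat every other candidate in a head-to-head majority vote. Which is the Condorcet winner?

B

B vs A: 48–39
B vs C: 50–37
B vs D: 50–37
B vs E: 61–26
B vs F: 54–33
B beats every other candidate.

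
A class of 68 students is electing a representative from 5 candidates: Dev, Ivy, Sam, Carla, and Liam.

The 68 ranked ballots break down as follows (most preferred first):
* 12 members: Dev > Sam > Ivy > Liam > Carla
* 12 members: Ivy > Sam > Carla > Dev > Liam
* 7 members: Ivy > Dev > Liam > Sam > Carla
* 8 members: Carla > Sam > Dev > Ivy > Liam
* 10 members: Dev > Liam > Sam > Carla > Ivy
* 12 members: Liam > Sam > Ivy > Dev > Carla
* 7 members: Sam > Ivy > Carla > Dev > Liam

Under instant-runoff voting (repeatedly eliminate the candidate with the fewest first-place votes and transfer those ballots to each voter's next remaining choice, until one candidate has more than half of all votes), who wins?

Round 1: Dev 22, Ivy 19, Sam 7, Carla 8, Liam 12. Sam eliminated.
Round 2: Dev 22, Ivy 26, Carla 8, Liam 12. Carla eliminated.
Round 3: Dev 30, Ivy 26, Liam 12. Liam eliminated.
Round 4: Dev 30, Ivy 38. Ivy has a majority (≥35).

Ivy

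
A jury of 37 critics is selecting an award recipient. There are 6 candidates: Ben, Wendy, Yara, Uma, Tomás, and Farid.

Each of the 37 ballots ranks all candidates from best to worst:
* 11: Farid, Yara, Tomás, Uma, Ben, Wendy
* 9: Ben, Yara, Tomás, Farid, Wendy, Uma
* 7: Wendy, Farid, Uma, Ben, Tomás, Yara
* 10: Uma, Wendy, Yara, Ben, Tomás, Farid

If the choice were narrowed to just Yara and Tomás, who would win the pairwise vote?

Yara

Yara is ranked above Tomás on 30 ballots; Tomás above Yara on 7.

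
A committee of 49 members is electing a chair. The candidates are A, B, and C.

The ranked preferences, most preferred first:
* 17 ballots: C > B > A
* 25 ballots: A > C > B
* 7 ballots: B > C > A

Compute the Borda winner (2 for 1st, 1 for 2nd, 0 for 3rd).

C

A: 17×0 + 25×2 + 7×0 = 50
B: 17×1 + 25×0 + 7×2 = 31
C: 17×2 + 25×1 + 7×1 = 66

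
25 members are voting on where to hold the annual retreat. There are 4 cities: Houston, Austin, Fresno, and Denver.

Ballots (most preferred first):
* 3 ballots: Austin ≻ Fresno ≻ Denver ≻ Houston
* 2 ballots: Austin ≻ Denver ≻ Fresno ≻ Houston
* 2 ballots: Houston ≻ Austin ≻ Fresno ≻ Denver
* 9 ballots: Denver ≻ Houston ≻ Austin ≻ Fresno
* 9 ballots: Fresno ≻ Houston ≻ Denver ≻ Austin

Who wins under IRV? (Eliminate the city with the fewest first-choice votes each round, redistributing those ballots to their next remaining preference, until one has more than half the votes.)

Fresno

Round 1: Houston 2, Austin 5, Fresno 9, Denver 9. Houston eliminated.
Round 2: Austin 7, Fresno 9, Denver 9. Austin eliminated.
Round 3: Fresno 14, Denver 11. Fresno has a majority (≥13).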